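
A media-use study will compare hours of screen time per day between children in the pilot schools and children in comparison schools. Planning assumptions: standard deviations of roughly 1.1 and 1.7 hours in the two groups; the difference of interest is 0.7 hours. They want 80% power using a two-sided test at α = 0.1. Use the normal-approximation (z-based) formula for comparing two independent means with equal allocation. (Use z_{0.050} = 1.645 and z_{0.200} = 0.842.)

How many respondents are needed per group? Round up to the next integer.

n = (z_{α/2} + z_β)² · (σ₁² + σ₂²) / δ²
  = (1.645 + 0.842)² · (1.1² + 1.7² = 4.1) / 0.7²
  = 6.1852 · 4.1 / 0.49
  = 51.75
Round up → n = 52 per group.

n = 52 per group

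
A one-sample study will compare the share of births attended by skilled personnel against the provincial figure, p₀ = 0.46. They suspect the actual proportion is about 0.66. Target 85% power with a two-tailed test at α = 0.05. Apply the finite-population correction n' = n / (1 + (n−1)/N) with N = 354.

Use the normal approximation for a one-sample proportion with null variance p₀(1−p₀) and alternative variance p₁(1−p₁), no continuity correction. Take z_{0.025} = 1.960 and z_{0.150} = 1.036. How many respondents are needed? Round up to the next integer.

n = [z_{α/2}·√(p₀q₀) + z_β·√(p₁q₁)]² / (p₁ − p₀)²
  = [1.960·√(0.46·0.54) + 1.036·√(0.66·0.34)]² / (0.20)²
  = [1.960·0.4984 + 1.036·0.4737]² / 0.0400
  = [1.4676]² / 0.0400
  = 53.85
Finite-population correction (N = 354): 53.85 / (1 + (53.85 − 1)/354) = 46.85.
Round up → n = 47.

n = 47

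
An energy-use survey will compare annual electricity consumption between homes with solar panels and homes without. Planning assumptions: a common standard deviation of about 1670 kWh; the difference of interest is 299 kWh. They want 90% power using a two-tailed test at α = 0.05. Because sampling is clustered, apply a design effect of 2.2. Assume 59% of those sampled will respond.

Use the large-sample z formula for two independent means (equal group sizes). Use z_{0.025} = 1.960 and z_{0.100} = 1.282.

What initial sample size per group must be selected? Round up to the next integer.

n = (z_{α/2} + z_β)² · (σ₁² + σ₂²) / δ²
  = (1.960 + 1.282)² · (2·1670² = 5577800) / 299²
  = 10.5106 · 5577800 / 89401
  = 655.76
Design effect: 2.2 × 655.76 = 1442.68.
Adjust for 59% response: 1442.68 / 0.59 = 2445.22.
Round up → n = 2446 per group.

n = 2446 per group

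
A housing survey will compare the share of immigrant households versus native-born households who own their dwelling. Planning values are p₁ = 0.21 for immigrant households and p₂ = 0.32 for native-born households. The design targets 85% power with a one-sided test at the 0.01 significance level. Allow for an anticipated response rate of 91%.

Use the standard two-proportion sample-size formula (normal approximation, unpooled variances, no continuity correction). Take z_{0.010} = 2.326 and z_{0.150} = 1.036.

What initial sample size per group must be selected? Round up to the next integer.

n = (z_α + z_β)² · [p₁(1−p₁) + p₂(1−p₂)] / (p₁ − p₂)²
  = (2.326 + 1.036)² · (0.21·0.79 + 0.32·0.68) / (-0.11)²
  = (3.362)² · (0.1659 + 0.2176) / 0.0121
  = 11.3030 · 0.3835 / 0.0121
  = 358.24
Adjust for 91% response: 358.24 / 0.91 = 393.67.
Round up → n = 394 per group.

n = 394 per group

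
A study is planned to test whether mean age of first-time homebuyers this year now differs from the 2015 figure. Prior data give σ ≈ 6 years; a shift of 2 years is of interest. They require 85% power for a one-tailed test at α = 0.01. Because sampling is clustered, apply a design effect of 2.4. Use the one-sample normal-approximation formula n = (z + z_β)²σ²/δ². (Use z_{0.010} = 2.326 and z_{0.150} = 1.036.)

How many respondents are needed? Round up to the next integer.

n = (z_α + z_β)² · σ² / δ²
  = (2.326 + 1.036)² · 6² / 2²
  = 11.3030 · 36 / 4
  = 101.73
Design effect: 2.4 × 101.73 = 244.15.
Round up → n = 245.

n = 245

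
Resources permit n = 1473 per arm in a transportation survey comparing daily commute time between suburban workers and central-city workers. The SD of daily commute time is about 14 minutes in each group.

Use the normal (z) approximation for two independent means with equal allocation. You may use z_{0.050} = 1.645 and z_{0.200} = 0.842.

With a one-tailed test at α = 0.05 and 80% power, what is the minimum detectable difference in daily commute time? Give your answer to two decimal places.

Minimum detectable difference ≈ 1.28 minutes

δ = (z_α + z_β) · √((σ₁²+σ₂²)/n)
  = (1.645 + 0.842) · √(392/1473)
  = 2.487 · √0.26612
  = 2.487 · 0.5159
  = 1.2830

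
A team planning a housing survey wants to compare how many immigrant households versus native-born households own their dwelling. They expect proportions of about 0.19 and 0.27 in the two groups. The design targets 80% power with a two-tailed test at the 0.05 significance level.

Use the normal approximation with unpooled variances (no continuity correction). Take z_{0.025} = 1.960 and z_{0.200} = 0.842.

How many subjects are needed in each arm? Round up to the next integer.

n = (z_{α/2} + z_β)² · [p₁(1−p₁) + p₂(1−p₂)] / (p₁ − p₂)²
  = (1.960 + 0.842)² · (0.19·0.81 + 0.27·0.73) / (-0.08)²
  = (2.802)² · (0.1539 + 0.1971) / 0.0064
  = 7.8512 · 0.3510 / 0.0064
  = 430.59
Round up → n = 431 per group.

n = 431 per group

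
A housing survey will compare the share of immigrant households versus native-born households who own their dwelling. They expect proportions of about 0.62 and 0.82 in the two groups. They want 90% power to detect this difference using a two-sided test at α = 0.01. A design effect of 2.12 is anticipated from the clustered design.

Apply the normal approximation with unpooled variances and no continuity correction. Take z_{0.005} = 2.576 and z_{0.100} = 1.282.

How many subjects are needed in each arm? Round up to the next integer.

n = 303 per group

n = (z_{α/2} + z_β)² · [p₁(1−p₁) + p₂(1−p₂)] / (p₁ − p₂)²
  = (2.576 + 1.282)² · (0.62·0.38 + 0.82·0.18) / (-0.20)²
  = (3.858)² · (0.2356 + 0.1476) / 0.0400
  = 14.8842 · 0.3832 / 0.0400
  = 142.59
Design effect: 2.12 × 142.59 = 302.29.
Round up → n = 303 per group.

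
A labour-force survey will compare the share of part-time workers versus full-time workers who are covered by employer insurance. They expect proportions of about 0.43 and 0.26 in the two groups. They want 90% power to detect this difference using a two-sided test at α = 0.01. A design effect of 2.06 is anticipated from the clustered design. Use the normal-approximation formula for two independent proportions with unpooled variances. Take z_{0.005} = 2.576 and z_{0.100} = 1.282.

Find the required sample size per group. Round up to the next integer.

n = (z_{α/2} + z_β)² · [p₁(1−p₁) + p₂(1−p₂)] / (p₁ − p₂)²
  = (2.576 + 1.282)² · (0.43·0.57 + 0.26·0.74) / (0.17)²
  = (3.858)² · (0.2451 + 0.1924) / 0.0289
  = 14.8842 · 0.4375 / 0.0289
  = 225.32
Design effect: 2.06 × 225.32 = 464.16.
Round up → n = 465 per group.

n = 465 per group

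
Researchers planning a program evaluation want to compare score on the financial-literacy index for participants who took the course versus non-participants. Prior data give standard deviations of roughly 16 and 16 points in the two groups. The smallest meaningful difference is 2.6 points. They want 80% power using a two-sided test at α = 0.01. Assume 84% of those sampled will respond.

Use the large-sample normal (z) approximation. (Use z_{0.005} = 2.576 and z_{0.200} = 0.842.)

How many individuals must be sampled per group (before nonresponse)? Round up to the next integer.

n = 1054 per group

n = (z_{α/2} + z_β)² · (σ₁² + σ₂²) / δ²
  = (2.576 + 0.842)² · (16² + 16² = 512) / 2.6²
  = 11.6827 · 512 / 6.76
  = 884.85
Adjust for 84% response: 884.85 / 0.84 = 1053.39.
Round up → n = 1054 per group.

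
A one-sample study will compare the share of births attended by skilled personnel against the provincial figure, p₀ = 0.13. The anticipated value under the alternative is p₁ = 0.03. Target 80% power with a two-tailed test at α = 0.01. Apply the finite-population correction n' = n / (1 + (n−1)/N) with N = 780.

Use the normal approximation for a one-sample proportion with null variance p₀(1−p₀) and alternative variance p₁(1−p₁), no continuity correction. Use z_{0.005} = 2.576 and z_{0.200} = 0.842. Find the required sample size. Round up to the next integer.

n = 91

n = [z_{α/2}·√(p₀q₀) + z_β·√(p₁q₁)]² / (p₁ − p₀)²
  = [2.576·√(0.13·0.87) + 0.842·√(0.03·0.97)]² / (-0.10)²
  = [2.576·0.3363 + 0.842·0.1706]² / 0.0100
  = [1.0100]² / 0.0100
  = 102.00
Finite-population correction (N = 780): 102.00 / (1 + (102.00 − 1)/780) = 90.31.
Round up → n = 91.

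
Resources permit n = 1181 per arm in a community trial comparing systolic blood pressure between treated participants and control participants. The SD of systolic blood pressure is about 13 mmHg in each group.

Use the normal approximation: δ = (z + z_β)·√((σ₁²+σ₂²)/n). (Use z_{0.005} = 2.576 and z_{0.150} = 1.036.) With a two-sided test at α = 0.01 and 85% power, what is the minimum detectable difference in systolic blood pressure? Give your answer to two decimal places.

δ = (z_{α/2} + z_β) · √((σ₁²+σ₂²)/n)
  = (2.576 + 1.036) · √(338/1181)
  = 3.612 · √0.2862
  = 3.612 · 0.5350
  = 1.9323

Minimum detectable difference ≈ 1.93 mmHg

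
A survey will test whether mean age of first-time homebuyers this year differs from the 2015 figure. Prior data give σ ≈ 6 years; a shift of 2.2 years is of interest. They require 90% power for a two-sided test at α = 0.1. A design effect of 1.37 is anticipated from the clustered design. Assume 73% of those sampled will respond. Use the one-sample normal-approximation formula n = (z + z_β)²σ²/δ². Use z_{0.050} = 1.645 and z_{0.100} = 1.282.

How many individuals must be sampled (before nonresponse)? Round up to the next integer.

n = 120

n = (z_{α/2} + z_β)² · σ² / δ²
  = (1.645 + 1.282)² · 6² / 2.2²
  = 8.5673 · 36 / 4.84
  = 63.72
Design effect: 1.37 × 63.72 = 87.30.
Adjust for 73% response: 87.30 / 0.73 = 119.59.
Round up → n = 120.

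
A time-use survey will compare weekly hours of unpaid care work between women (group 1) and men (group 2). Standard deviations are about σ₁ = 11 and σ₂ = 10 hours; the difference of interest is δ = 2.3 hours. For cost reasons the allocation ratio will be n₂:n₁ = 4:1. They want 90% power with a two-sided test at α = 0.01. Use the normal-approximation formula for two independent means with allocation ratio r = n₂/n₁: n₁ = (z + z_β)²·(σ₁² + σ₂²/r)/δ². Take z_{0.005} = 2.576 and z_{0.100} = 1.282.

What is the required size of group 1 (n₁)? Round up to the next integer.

n₁ = 411

n₁ = (z_{α/2} + z_β)² · (σ₁² + σ₂²/r) / δ²
   = (2.576 + 1.282)² · (11² + 10²/4) / 2.3²
   = 14.8842 · (121 + 25) / 5.29
   = 14.8842 · 146 / 5.29
   = 410.79
Round up → n₁ = 411; n₂ = r·n₁ = 4 × 411 = 1644.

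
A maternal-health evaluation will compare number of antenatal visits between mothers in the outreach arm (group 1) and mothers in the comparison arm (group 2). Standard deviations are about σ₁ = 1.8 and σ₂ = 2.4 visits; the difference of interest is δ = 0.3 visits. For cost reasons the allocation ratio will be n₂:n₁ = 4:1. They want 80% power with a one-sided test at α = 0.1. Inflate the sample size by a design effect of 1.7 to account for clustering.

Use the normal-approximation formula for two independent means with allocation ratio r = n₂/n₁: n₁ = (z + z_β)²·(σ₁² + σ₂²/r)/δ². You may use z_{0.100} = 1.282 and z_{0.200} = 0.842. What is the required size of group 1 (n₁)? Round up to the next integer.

n₁ = (z_α + z_β)² · (σ₁² + σ₂²/r) / δ²
   = (1.282 + 0.842)² · (1.8² + 2.4²/4) / 0.3²
   = 4.5114 · (3.24 + 1.44) / 0.09
   = 4.5114 · 4.68 / 0.09
   = 234.59
Design effect: 1.7 × 234.59 = 398.81.
Round up → n₁ = 399; n₂ = r·n₁ = 4 × 399 = 1596.

n₁ = 399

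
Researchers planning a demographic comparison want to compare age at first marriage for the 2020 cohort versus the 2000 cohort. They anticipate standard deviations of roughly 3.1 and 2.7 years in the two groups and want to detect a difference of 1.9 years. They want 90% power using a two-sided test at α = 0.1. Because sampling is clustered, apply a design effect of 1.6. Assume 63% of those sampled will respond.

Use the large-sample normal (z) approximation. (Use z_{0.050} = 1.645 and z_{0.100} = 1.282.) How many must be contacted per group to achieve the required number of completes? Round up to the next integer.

n = (z_{α/2} + z_β)² · (σ₁² + σ₂²) / δ²
  = (1.645 + 1.282)² · (3.1² + 2.7² = 16.9) / 1.9²
  = 8.5673 · 16.9 / 3.61
  = 40.11
Design effect: 1.6 × 40.11 = 64.17.
Adjust for 63% response: 64.17 / 0.63 = 101.86.
Round up → n = 102 per group.

n = 102 per group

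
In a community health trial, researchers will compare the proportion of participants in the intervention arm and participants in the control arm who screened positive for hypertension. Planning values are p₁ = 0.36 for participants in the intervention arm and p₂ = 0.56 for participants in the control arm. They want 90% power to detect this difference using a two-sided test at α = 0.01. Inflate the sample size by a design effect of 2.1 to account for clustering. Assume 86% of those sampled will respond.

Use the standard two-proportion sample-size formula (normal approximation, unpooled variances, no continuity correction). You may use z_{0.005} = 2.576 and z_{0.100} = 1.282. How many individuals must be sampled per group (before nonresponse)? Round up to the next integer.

n = 434 per group

n = (z_{α/2} + z_β)² · [p₁(1−p₁) + p₂(1−p₂)] / (p₁ − p₂)²
  = (2.576 + 1.282)² · (0.36·0.64 + 0.56·0.44) / (-0.20)²
  = (3.858)² · (0.2304 + 0.2464) / 0.0400
  = 14.8842 · 0.4768 / 0.0400
  = 177.42
Design effect: 2.1 × 177.42 = 372.58.
Adjust for 86% response: 372.58 / 0.86 = 433.23.
Round up → n = 434 per group.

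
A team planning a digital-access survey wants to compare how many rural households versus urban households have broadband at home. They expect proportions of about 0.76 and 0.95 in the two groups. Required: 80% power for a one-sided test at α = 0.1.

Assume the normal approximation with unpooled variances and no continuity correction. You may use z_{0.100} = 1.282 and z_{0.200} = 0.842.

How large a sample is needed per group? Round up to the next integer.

n = (z_α + z_β)² · [p₁(1−p₁) + p₂(1−p₂)] / (p₁ − p₂)²
  = (1.282 + 0.842)² · (0.76·0.24 + 0.95·0.05) / (-0.19)²
  = (2.124)² · (0.1824 + 0.0475) / 0.0361
  = 4.5114 · 0.2299 / 0.0361
  = 28.73
Round up → n = 29 per group.

n = 29 per group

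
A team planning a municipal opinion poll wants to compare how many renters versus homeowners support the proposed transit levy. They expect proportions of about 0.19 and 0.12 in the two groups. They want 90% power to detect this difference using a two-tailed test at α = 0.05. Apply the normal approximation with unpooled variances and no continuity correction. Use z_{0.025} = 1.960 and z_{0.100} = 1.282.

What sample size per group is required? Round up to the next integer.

n = (z_{α/2} + z_β)² · [p₁(1−p₁) + p₂(1−p₂)] / (p₁ − p₂)²
  = (1.960 + 1.282)² · (0.19·0.81 + 0.12·0.88) / (0.07)²
  = (3.242)² · (0.1539 + 0.1056) / 0.0049
  = 10.5106 · 0.2595 / 0.0049
  = 556.63
Round up → n = 557 per group.

n = 557 per group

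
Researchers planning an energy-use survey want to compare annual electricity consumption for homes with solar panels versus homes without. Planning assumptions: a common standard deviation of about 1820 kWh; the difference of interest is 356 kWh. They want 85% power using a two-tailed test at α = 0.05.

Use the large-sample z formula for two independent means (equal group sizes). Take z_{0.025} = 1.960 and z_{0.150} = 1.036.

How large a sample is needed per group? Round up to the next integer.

n = 470 per group

n = (z_{α/2} + z_β)² · (σ₁² + σ₂²) / δ²
  = (1.960 + 1.036)² · (2·1820² = 6624800) / 356²
  = 8.9760 · 6624800 / 126736
  = 469.20
Round up → n = 470 per group.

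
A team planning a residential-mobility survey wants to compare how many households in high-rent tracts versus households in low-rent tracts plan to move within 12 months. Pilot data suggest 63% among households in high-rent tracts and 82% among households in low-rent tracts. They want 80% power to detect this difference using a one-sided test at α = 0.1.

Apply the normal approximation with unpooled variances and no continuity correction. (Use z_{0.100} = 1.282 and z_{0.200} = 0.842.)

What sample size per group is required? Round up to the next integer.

n = (z_α + z_β)² · [p₁(1−p₁) + p₂(1−p₂)] / (p₁ − p₂)²
  = (1.282 + 0.842)² · (0.63·0.37 + 0.82·0.18) / (-0.19)²
  = (2.124)² · (0.2331 + 0.1476) / 0.0361
  = 4.5114 · 0.3807 / 0.0361
  = 47.58
Round up → n = 48 per group.

n = 48 per group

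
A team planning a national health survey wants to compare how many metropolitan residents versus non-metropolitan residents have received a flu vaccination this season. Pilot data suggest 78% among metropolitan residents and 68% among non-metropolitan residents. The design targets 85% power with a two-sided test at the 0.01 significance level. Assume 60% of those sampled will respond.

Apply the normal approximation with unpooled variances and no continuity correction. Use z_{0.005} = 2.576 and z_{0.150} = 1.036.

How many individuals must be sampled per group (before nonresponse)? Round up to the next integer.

n = 847 per group

n = (z_{α/2} + z_β)² · [p₁(1−p₁) + p₂(1−p₂)] / (p₁ − p₂)²
  = (2.576 + 1.036)² · (0.78·0.22 + 0.68·0.32) / (0.10)²
  = (3.612)² · (0.1716 + 0.2176) / 0.0100
  = 13.0465 · 0.3892 / 0.0100
  = 507.77
Adjust for 60% response: 507.77 / 0.60 = 846.29.
Round up → n = 847 per group.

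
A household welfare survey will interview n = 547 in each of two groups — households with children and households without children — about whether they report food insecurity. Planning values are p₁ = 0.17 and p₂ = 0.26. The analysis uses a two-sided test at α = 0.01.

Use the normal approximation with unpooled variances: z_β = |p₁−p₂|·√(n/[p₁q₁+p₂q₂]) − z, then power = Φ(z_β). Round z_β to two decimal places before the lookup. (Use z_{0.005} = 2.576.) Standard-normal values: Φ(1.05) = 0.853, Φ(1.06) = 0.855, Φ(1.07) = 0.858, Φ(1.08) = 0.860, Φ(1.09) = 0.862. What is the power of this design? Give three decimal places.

z_β = |p₁−p₂|·√(n/[p₁q₁+p₂q₂]) − z_{α/2}
    = 0.09 · √(547/0.3335) − 2.576
    = 0.09 · 40.4991 − 2.576
    = 3.6449 − 2.576 = 1.0689 → 1.07
Power = Φ(1.07) = 0.858.

Power ≈ 0.858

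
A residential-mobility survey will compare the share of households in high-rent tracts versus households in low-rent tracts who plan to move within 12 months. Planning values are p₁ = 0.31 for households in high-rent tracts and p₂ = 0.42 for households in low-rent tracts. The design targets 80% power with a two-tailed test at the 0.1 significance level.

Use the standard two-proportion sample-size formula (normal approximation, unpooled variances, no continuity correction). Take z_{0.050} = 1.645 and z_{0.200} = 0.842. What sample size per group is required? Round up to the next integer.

n = (z_{α/2} + z_β)² · [p₁(1−p₁) + p₂(1−p₂)] / (p₁ − p₂)²
  = (1.645 + 0.842)² · (0.31·0.69 + 0.42·0.58) / (-0.11)²
  = (2.487)² · (0.2139 + 0.2436) / 0.0121
  = 6.1852 · 0.4575 / 0.0121
  = 233.86
Round up → n = 234 per group.

n = 234 per group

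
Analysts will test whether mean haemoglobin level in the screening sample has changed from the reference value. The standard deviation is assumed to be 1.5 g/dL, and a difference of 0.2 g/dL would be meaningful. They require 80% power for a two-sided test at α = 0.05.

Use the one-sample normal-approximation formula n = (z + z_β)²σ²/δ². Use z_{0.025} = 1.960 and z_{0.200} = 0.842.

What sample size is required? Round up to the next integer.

n = (z_{α/2} + z_β)² · σ² / δ²
  = (1.960 + 0.842)² · 1.5² / 0.2²
  = 7.8512 · 2.25 / 0.04
  = 441.63
Round up → n = 442.

n = 442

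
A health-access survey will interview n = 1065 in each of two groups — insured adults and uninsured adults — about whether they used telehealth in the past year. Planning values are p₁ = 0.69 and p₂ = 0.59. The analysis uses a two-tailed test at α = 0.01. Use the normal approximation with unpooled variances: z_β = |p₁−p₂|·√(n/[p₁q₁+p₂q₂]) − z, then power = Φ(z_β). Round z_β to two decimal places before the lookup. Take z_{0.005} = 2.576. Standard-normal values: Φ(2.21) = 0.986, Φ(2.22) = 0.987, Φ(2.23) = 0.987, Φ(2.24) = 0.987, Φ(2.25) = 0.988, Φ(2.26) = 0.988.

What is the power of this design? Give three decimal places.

z_β = |p₁−p₂|·√(n/[p₁q₁+p₂q₂]) − z_{α/2}
    = 0.10 · √(1065/0.4558) − 2.576
    = 0.10 · 48.3379 − 2.576
    = 4.8338 − 2.576 = 2.2578 → 2.26
Power = Φ(2.26) = 0.988.

Power ≈ 0.988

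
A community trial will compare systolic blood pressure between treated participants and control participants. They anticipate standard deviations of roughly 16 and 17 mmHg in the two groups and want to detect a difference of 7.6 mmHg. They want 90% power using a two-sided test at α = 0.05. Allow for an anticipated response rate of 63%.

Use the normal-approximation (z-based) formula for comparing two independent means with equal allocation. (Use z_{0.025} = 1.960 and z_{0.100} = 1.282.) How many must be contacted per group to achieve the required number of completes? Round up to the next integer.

n = (z_{α/2} + z_β)² · (σ₁² + σ₂²) / δ²
  = (1.960 + 1.282)² · (16² + 17² = 545) / 7.6²
  = 10.5106 · 545 / 57.76
  = 99.17
Adjust for 63% response: 99.17 / 0.63 = 157.42.
Round up → n = 158 per group.

n = 158 per group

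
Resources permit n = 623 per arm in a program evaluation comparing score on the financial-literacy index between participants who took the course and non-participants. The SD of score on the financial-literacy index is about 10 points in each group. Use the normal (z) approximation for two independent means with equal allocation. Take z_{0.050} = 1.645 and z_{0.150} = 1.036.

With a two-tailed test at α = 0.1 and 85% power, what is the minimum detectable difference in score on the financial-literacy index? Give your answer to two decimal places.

δ = (z_{α/2} + z_β) · √((σ₁²+σ₂²)/n)
  = (1.645 + 1.036) · √(200/623)
  = 2.681 · √0.32103
  = 2.681 · 0.5666
  = 1.5190

Minimum detectable difference ≈ 1.52 points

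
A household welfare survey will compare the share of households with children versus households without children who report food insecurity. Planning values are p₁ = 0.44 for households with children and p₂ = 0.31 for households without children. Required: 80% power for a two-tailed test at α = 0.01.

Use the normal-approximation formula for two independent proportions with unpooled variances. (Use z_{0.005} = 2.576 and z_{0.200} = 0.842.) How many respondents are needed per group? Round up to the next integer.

n = 319 per group

n = (z_{α/2} + z_β)² · [p₁(1−p₁) + p₂(1−p₂)] / (p₁ − p₂)²
  = (2.576 + 0.842)² · (0.44·0.56 + 0.31·0.69) / (0.13)²
  = (3.418)² · (0.2464 + 0.2139) / 0.0169
  = 11.6827 · 0.4603 / 0.0169
  = 318.20
Round up → n = 319 per group.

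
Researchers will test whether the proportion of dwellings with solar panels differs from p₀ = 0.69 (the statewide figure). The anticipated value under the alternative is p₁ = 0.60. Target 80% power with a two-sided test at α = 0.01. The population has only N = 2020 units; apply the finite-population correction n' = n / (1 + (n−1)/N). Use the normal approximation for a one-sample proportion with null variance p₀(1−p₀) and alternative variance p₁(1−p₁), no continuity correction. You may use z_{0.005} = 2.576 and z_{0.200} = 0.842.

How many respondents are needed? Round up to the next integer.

n = 275

n = [z_{α/2}·√(p₀q₀) + z_β·√(p₁q₁)]² / (p₁ − p₀)²
  = [2.576·√(0.69·0.31) + 0.842·√(0.60·0.40)]² / (-0.09)²
  = [2.576·0.4625 + 0.842·0.4899]² / 0.0081
  = [1.6039]² / 0.0081
  = 317.58
Finite-population correction (N = 2020): 317.58 / (1 + (317.58 − 1)/2020) = 274.55.
Round up → n = 275.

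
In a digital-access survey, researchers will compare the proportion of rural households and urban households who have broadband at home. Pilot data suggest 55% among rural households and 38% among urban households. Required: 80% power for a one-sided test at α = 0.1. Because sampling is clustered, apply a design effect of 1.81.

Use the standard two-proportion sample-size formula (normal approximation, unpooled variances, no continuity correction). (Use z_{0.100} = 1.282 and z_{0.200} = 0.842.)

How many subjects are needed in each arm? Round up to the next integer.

n = 137 per group

n = (z_α + z_β)² · [p₁(1−p₁) + p₂(1−p₂)] / (p₁ − p₂)²
  = (1.282 + 0.842)² · (0.55·0.45 + 0.38·0.62) / (0.17)²
  = (2.124)² · (0.2475 + 0.2356) / 0.0289
  = 4.5114 · 0.4831 / 0.0289
  = 75.41
Design effect: 1.81 × 75.41 = 136.50.
Round up → n = 137 per group.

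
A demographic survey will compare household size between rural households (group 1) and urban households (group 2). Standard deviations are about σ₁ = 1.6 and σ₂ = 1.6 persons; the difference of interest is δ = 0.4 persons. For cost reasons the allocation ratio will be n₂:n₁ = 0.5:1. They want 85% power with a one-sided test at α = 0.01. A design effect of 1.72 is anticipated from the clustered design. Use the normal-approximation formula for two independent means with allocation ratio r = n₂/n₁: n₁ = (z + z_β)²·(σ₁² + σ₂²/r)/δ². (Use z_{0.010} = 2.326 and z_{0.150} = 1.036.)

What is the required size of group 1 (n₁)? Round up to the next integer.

n₁ = (z_α + z_β)² · (σ₁² + σ₂²/r) / δ²
   = (2.326 + 1.036)² · (1.6² + 1.6²/0.5) / 0.4²
   = 11.3030 · (2.56 + 5.12) / 0.16
   = 11.3030 · 7.68 / 0.16
   = 542.55
Design effect: 1.72 × 542.55 = 933.18.
Round up → n₁ = 934; n₂ = r·n₁ = 0.5 × 934 = 467.

n₁ = 934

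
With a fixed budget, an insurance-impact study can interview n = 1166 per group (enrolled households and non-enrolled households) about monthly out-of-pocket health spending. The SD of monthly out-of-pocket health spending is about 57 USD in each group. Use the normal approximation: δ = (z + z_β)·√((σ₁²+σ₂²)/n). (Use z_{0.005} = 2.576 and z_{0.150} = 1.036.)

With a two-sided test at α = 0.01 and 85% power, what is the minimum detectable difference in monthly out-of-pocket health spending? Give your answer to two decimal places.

Minimum detectable difference ≈ 8.53 USD

δ = (z_{α/2} + z_β) · √((σ₁²+σ₂²)/n)
  = (2.576 + 1.036) · √(6498/1166)
  = 3.612 · √5.5729
  = 3.612 · 2.3607
  = 8.5268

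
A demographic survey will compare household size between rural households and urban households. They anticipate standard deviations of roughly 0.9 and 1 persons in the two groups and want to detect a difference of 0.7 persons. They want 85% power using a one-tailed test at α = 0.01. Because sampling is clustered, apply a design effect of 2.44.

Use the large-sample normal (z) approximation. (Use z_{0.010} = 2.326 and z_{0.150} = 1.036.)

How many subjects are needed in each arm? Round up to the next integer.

n = (z_α + z_β)² · (σ₁² + σ₂²) / δ²
  = (2.326 + 1.036)² · (0.9² + 1² = 1.81) / 0.7²
  = 11.3030 · 1.81 / 0.49
  = 41.75
Design effect: 2.44 × 41.75 = 101.88.
Round up → n = 102 per group.

n = 102 per group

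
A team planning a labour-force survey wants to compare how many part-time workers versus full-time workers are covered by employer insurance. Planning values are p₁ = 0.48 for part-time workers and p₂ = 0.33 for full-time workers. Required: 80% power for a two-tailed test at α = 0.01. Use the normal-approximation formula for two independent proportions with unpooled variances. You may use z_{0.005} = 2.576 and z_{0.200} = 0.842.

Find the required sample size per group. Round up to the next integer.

n = (z_{α/2} + z_β)² · [p₁(1−p₁) + p₂(1−p₂)] / (p₁ − p₂)²
  = (2.576 + 0.842)² · (0.48·0.52 + 0.33·0.67) / (0.15)²
  = (3.418)² · (0.2496 + 0.2211) / 0.0225
  = 11.6827 · 0.4707 / 0.0225
  = 244.40
Round up → n = 245 per group.

n = 245 per group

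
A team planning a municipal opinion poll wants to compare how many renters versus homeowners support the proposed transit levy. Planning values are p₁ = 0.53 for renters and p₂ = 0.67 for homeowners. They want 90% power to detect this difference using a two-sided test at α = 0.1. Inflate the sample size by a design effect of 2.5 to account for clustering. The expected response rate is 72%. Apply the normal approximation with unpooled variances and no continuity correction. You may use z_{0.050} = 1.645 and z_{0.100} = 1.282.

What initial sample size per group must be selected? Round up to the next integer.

n = (z_{α/2} + z_β)² · [p₁(1−p₁) + p₂(1−p₂)] / (p₁ − p₂)²
  = (1.645 + 1.282)² · (0.53·0.47 + 0.67·0.33) / (-0.14)²
  = (2.927)² · (0.2491 + 0.2211) / 0.0196
  = 8.5673 · 0.4702 / 0.0196
  = 205.53
Design effect: 2.5 × 205.53 = 513.82.
Adjust for 72% response: 513.82 / 0.72 = 713.64.
Round up → n = 714 per group.

n = 714 per group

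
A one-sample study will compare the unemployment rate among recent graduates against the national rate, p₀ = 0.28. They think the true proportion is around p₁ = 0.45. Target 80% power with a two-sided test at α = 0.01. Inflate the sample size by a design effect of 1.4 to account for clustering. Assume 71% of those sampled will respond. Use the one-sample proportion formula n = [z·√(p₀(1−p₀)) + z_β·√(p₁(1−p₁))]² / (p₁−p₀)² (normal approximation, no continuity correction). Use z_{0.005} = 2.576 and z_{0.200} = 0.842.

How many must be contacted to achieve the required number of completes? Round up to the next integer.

n = 170

n = [z_{α/2}·√(p₀q₀) + z_β·√(p₁q₁)]² / (p₁ − p₀)²
  = [2.576·√(0.28·0.72) + 0.842·√(0.45·0.55)]² / (0.17)²
  = [2.576·0.4490 + 0.842·0.4975]² / 0.0289
  = [1.5755]² / 0.0289
  = 85.89
Design effect: 1.4 × 85.89 = 120.25.
Adjust for 71% response: 120.25 / 0.71 = 169.36.
Round up → n = 170.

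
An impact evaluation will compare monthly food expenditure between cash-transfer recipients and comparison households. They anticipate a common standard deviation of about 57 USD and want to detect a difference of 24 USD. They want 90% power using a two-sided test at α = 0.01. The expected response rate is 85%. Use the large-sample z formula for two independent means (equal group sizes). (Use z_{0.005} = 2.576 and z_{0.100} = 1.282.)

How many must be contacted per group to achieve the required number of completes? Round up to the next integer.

n = (z_{α/2} + z_β)² · (σ₁² + σ₂²) / δ²
  = (2.576 + 1.282)² · (2·57² = 6498) / 24²
  = 14.8842 · 6498 / 576
  = 167.91
Adjust for 85% response: 167.91 / 0.85 = 197.54.
Round up → n = 198 per group.

n = 198 per group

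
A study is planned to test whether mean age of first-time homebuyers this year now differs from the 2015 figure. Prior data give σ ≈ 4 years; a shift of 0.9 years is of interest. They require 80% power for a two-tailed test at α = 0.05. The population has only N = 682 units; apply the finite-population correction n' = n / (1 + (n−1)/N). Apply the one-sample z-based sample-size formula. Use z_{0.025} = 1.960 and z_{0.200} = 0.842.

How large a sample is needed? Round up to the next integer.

n = 127

n = (z_{α/2} + z_β)² · σ² / δ²
  = (1.960 + 0.842)² · 4² / 0.9²
  = 7.8512 · 16 / 0.81
  = 155.09
Finite-population correction (N = 682): 155.09 / (1 + (155.09 − 1)/682) = 126.50.
Round up → n = 127.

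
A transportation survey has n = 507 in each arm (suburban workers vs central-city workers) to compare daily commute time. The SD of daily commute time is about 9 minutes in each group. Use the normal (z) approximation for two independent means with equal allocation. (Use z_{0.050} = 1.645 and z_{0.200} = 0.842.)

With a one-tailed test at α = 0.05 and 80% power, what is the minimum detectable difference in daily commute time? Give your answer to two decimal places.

δ = (z_α + z_β) · √((σ₁²+σ₂²)/n)
  = (1.645 + 0.842) · √(162/507)
  = 2.487 · √0.31953
  = 2.487 · 0.5653
  = 1.4058

Minimum detectable difference ≈ 1.41 minutes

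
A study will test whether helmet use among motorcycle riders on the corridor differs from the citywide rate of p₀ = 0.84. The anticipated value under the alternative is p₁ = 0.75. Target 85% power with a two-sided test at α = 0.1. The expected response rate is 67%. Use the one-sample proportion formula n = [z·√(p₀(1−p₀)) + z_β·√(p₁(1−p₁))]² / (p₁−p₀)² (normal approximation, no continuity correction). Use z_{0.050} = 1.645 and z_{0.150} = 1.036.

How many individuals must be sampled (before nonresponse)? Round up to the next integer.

n = 204

n = [z_{α/2}·√(p₀q₀) + z_β·√(p₁q₁)]² / (p₁ − p₀)²
  = [1.645·√(0.84·0.16) + 1.036·√(0.75·0.25)]² / (-0.09)²
  = [1.645·0.3666 + 1.036·0.4330]² / 0.0081
  = [1.0517]² / 0.0081
  = 136.54
Adjust for 67% response: 136.54 / 0.67 = 203.80.
Round up → n = 204.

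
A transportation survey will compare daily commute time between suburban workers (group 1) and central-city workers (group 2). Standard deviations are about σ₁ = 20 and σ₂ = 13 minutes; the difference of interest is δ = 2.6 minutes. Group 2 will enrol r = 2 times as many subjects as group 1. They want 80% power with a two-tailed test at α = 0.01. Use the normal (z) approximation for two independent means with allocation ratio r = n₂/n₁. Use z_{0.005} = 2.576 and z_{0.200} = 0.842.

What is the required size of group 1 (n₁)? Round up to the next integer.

n₁ = 838

n₁ = (z_{α/2} + z_β)² · (σ₁² + σ₂²/r) / δ²
   = (2.576 + 0.842)² · (20² + 13²/2) / 2.6²
   = 11.6827 · (400 + 84.5) / 6.76
   = 11.6827 · 484.5 / 6.76
   = 837.32
Round up → n₁ = 838; n₂ = r·n₁ = 2 × 838 = 1676.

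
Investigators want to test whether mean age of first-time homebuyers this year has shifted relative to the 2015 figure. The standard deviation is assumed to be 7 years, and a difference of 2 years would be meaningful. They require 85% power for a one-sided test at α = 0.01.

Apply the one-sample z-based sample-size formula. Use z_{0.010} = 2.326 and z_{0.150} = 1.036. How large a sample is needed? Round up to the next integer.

n = (z_α + z_β)² · σ² / δ²
  = (2.326 + 1.036)² · 7² / 2²
  = 11.3030 · 49 / 4
  = 138.46
Round up → n = 139.

n = 139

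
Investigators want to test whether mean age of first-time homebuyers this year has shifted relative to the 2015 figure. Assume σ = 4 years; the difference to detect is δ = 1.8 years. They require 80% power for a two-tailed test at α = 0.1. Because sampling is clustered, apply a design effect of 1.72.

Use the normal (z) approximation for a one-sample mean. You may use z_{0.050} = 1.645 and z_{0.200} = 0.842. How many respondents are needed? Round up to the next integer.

n = 53

n = (z_{α/2} + z_β)² · σ² / δ²
  = (1.645 + 0.842)² · 4² / 1.8²
  = 6.1852 · 16 / 3.24
  = 30.54
Design effect: 1.72 × 30.54 = 52.54.
Round up → n = 53.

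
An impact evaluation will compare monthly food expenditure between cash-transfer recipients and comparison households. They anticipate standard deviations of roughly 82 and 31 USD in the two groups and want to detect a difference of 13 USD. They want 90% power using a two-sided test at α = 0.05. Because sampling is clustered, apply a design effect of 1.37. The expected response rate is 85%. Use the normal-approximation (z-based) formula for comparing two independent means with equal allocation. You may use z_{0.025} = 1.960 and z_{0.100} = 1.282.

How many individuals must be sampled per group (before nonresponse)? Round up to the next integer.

n = 771 per group

n = (z_{α/2} + z_β)² · (σ₁² + σ₂²) / δ²
  = (1.960 + 1.282)² · (82² + 31² = 7685) / 13²
  = 10.5106 · 7685 / 169
  = 477.95
Design effect: 1.37 × 477.95 = 654.79.
Adjust for 85% response: 654.79 / 0.85 = 770.34.
Round up → n = 771 per group.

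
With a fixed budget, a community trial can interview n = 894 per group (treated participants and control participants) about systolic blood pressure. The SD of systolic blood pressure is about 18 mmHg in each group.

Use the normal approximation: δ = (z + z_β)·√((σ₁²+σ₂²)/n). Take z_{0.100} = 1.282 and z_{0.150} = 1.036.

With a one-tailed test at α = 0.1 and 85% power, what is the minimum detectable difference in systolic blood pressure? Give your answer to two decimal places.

δ = (z_α + z_β) · √((σ₁²+σ₂²)/n)
  = (1.282 + 1.036) · √(648/894)
  = 2.318 · √0.72483
  = 2.318 · 0.8514
  = 1.9735

Minimum detectable difference ≈ 1.97 mmHg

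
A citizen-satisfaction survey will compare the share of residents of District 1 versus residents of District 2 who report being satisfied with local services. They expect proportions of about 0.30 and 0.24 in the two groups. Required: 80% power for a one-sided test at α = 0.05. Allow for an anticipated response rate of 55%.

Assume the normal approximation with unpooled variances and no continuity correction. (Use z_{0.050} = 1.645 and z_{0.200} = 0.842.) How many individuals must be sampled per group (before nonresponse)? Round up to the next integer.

n = 1226 per group

n = (z_α + z_β)² · [p₁(1−p₁) + p₂(1−p₂)] / (p₁ − p₂)²
  = (1.645 + 0.842)² · (0.30·0.70 + 0.24·0.76) / (0.06)²
  = (2.487)² · (0.2100 + 0.1824) / 0.0036
  = 6.1852 · 0.3924 / 0.0036
  = 674.18
Adjust for 55% response: 674.18 / 0.55 = 1225.79.
Round up → n = 1226 per group.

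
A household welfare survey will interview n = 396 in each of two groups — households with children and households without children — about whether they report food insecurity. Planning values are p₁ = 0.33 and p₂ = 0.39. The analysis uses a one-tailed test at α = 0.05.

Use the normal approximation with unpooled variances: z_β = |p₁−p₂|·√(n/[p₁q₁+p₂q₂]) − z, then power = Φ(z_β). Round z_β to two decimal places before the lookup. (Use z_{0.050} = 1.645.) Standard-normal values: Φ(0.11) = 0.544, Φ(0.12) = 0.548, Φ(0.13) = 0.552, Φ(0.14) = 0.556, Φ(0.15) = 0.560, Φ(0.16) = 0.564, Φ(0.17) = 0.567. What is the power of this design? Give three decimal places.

z_β = |p₁−p₂|·√(n/[p₁q₁+p₂q₂]) − z_α
    = 0.06 · √(396/0.4590) − 1.645
    = 0.06 · 29.3725 − 1.645
    = 1.7624 − 1.645 = 0.1174 → 0.12
Power = Φ(0.12) = 0.548.

Power ≈ 0.548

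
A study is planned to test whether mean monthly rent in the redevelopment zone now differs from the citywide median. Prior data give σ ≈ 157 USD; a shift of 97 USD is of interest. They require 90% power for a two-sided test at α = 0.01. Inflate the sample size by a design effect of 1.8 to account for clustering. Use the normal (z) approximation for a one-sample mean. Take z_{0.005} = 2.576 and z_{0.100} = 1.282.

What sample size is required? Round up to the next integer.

n = 71

n = (z_{α/2} + z_β)² · σ² / δ²
  = (2.576 + 1.282)² · 157² / 97²
  = 14.8842 · 24649 / 9409
  = 38.99
Design effect: 1.8 × 38.99 = 70.19.
Round up → n = 71.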